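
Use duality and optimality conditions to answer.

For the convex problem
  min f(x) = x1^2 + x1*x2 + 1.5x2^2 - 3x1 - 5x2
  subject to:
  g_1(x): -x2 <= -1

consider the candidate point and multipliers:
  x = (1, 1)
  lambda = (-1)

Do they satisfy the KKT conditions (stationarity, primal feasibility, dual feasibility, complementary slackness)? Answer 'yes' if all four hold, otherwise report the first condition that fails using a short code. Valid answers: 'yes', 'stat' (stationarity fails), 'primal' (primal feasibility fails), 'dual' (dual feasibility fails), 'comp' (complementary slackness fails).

Gradient of f: grad f(x) = Q x + c = (0, -1)
Constraint values g_i(x) = a_i^T x - b_i:
  g_1((1, 1)) = 0
Stationarity residual: grad f(x) + sum_i lambda_i a_i = (0, 0)
  -> stationarity OK
Primal feasibility (all g_i <= 0): OK
Dual feasibility (all lambda_i >= 0): FAILS
Complementary slackness (lambda_i * g_i(x) = 0 for all i): OK

Verdict: the first failing condition is dual_feasibility -> dual.

dual


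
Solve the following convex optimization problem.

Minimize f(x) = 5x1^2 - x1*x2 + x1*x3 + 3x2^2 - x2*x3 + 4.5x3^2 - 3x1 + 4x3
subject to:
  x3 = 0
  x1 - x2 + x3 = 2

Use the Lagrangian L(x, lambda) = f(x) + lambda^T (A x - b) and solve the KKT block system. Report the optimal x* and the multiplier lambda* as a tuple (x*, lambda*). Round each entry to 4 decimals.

Form the Lagrangian:
  L(x, lambda) = (1/2) x^T Q x + c^T x + lambda^T (A x - b)
Stationarity (grad_x L = 0): Q x + c + A^T lambda = 0.
Primal feasibility: A x = b.

This gives the KKT block system:
  [ Q   A^T ] [ x     ]   [-c ]
  [ A    0  ] [ lambda ] = [ b ]

Solving the linear system:
  x*      = (0.9286, -1.0714, 0)
  lambda* = (1.3571, -7.3571)
  f(x*)   = 5.9643

x* = (0.9286, -1.0714, 0), lambda* = (1.3571, -7.3571)


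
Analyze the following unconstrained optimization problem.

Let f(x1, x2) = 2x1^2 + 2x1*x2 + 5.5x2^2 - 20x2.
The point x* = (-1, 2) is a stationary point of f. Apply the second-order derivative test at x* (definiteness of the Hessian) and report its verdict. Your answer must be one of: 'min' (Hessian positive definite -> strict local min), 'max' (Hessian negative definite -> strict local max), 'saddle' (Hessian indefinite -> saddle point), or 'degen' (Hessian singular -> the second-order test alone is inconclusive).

Compute the Hessian H = grad^2 f:
  H = [[4, 2], [2, 11]]
Verify stationarity: grad f(x*) = H x* + g = (0, 0).
Eigenvalues of H: 3.4689, 11.5311.
Both eigenvalues > 0, so H is positive definite -> x* is a strict local min.

min


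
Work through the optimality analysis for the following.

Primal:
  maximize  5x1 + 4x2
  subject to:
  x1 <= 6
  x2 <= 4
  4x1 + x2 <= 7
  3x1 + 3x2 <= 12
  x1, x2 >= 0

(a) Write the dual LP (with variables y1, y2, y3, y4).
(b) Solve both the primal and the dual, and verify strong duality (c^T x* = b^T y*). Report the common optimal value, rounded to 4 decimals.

The standard primal-dual pair for 'max c^T x s.t. A x <= b, x >= 0' is:
  Dual:  min b^T y  s.t.  A^T y >= c,  y >= 0.

So the dual LP is:
  minimize  6y1 + 4y2 + 7y3 + 12y4
  subject to:
    y1 + 4y3 + 3y4 >= 5
    y2 + y3 + 3y4 >= 4
    y1, y2, y3, y4 >= 0

Solving the primal: x* = (1, 3).
  primal value c^T x* = 17.
Solving the dual: y* = (0, 0, 0.3333, 1.2222).
  dual value b^T y* = 17.
Strong duality: c^T x* = b^T y*. Confirmed.

17


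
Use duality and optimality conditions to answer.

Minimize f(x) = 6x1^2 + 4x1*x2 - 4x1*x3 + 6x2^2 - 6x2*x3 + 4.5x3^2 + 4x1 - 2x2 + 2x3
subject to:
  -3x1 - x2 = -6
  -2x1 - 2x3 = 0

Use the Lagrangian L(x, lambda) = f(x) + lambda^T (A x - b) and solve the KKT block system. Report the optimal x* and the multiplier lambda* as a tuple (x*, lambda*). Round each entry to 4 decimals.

Form the Lagrangian:
  L(x, lambda) = (1/2) x^T Q x + c^T x + lambda^T (A x - b)
Stationarity (grad_x L = 0): Q x + c + A^T lambda = 0.
Primal feasibility: A x = b.

This gives the KKT block system:
  [ Q   A^T ] [ x     ]   [-c ]
  [ A    0  ] [ lambda ] = [ b ]

Solving the linear system:
  x*      = (1.9221, 0.2338, -1.9221)
  lambda* = (20.026, -12.1948)
  f(x*)   = 61.7662

x* = (1.9221, 0.2338, -1.9221), lambda* = (20.026, -12.1948)


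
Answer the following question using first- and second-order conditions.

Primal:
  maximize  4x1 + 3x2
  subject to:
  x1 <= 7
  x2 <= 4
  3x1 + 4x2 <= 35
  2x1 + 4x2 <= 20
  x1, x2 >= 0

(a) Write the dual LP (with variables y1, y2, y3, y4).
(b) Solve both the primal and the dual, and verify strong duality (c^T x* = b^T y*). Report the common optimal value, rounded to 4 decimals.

The standard primal-dual pair for 'max c^T x s.t. A x <= b, x >= 0' is:
  Dual:  min b^T y  s.t.  A^T y >= c,  y >= 0.

So the dual LP is:
  minimize  7y1 + 4y2 + 35y3 + 20y4
  subject to:
    y1 + 3y3 + 2y4 >= 4
    y2 + 4y3 + 4y4 >= 3
    y1, y2, y3, y4 >= 0

Solving the primal: x* = (7, 1.5).
  primal value c^T x* = 32.5.
Solving the dual: y* = (2.5, 0, 0, 0.75).
  dual value b^T y* = 32.5.
Strong duality: c^T x* = b^T y*. Confirmed.

32.5


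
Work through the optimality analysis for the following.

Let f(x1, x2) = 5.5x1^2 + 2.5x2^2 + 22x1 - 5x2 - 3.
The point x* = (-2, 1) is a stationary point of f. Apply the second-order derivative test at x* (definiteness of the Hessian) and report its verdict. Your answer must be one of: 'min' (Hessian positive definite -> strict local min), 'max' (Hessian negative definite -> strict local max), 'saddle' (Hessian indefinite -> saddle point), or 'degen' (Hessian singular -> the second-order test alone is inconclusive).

Compute the Hessian H = grad^2 f:
  H = [[11, 0], [0, 5]]
Verify stationarity: grad f(x*) = H x* + g = (0, 0).
Eigenvalues of H: 5, 11.
Both eigenvalues > 0, so H is positive definite -> x* is a strict local min.

min


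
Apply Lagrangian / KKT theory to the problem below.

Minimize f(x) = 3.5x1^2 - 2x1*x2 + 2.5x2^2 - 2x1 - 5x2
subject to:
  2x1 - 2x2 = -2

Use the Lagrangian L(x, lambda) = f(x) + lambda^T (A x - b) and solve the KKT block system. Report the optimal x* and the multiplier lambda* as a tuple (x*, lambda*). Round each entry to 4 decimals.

Form the Lagrangian:
  L(x, lambda) = (1/2) x^T Q x + c^T x + lambda^T (A x - b)
Stationarity (grad_x L = 0): Q x + c + A^T lambda = 0.
Primal feasibility: A x = b.

This gives the KKT block system:
  [ Q   A^T ] [ x     ]   [-c ]
  [ A    0  ] [ lambda ] = [ b ]

Solving the linear system:
  x*      = (0.5, 1.5)
  lambda* = (0.75)
  f(x*)   = -3.5

x* = (0.5, 1.5), lambda* = (0.75)


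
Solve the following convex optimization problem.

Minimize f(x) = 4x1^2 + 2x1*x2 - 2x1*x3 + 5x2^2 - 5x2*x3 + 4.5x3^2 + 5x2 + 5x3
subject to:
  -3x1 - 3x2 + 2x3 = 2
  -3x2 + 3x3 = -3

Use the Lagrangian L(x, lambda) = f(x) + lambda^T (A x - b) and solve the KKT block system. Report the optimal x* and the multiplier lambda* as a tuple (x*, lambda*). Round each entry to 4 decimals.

Form the Lagrangian:
  L(x, lambda) = (1/2) x^T Q x + c^T x + lambda^T (A x - b)
Stationarity (grad_x L = 0): Q x + c + A^T lambda = 0.
Primal feasibility: A x = b.

This gives the KKT block system:
  [ Q   A^T ] [ x     ]   [-c ]
  [ A    0  ] [ lambda ] = [ b ]

Solving the linear system:
  x*      = (-1.0337, -0.8989, -1.8989)
  lambda* = (-2.0899, 3.236)
  f(x*)   = -0.0506

x* = (-1.0337, -0.8989, -1.8989), lambda* = (-2.0899, 3.236)


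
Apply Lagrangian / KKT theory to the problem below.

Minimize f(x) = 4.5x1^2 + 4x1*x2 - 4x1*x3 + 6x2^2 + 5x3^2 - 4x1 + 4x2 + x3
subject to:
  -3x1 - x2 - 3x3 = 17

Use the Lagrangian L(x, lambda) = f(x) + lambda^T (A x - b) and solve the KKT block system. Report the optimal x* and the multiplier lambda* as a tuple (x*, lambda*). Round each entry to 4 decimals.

Form the Lagrangian:
  L(x, lambda) = (1/2) x^T Q x + c^T x + lambda^T (A x - b)
Stationarity (grad_x L = 0): Q x + c + A^T lambda = 0.
Primal feasibility: A x = b.

This gives the KKT block system:
  [ Q   A^T ] [ x     ]   [-c ]
  [ A    0  ] [ lambda ] = [ b ]

Solving the linear system:
  x*      = (-2.7936, 0.1263, -2.9151)
  lambda* = (-5.659)
  f(x*)   = 52.4835

x* = (-2.7936, 0.1263, -2.9151), lambda* = (-5.659)


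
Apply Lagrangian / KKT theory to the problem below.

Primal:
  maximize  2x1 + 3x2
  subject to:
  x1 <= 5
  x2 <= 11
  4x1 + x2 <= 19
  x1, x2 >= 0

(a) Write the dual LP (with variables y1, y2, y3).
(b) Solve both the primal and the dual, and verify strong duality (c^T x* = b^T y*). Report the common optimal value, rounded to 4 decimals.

The standard primal-dual pair for 'max c^T x s.t. A x <= b, x >= 0' is:
  Dual:  min b^T y  s.t.  A^T y >= c,  y >= 0.

So the dual LP is:
  minimize  5y1 + 11y2 + 19y3
  subject to:
    y1 + 4y3 >= 2
    y2 + y3 >= 3
    y1, y2, y3 >= 0

Solving the primal: x* = (2, 11).
  primal value c^T x* = 37.
Solving the dual: y* = (0, 2.5, 0.5).
  dual value b^T y* = 37.
Strong duality: c^T x* = b^T y*. Confirmed.

37


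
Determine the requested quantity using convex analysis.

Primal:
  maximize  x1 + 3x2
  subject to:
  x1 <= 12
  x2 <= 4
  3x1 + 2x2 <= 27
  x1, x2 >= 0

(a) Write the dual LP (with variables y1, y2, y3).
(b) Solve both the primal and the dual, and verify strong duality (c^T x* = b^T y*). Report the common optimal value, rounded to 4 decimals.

The standard primal-dual pair for 'max c^T x s.t. A x <= b, x >= 0' is:
  Dual:  min b^T y  s.t.  A^T y >= c,  y >= 0.

So the dual LP is:
  minimize  12y1 + 4y2 + 27y3
  subject to:
    y1 + 3y3 >= 1
    y2 + 2y3 >= 3
    y1, y2, y3 >= 0

Solving the primal: x* = (6.3333, 4).
  primal value c^T x* = 18.3333.
Solving the dual: y* = (0, 2.3333, 0.3333).
  dual value b^T y* = 18.3333.
Strong duality: c^T x* = b^T y*. Confirmed.

18.3333


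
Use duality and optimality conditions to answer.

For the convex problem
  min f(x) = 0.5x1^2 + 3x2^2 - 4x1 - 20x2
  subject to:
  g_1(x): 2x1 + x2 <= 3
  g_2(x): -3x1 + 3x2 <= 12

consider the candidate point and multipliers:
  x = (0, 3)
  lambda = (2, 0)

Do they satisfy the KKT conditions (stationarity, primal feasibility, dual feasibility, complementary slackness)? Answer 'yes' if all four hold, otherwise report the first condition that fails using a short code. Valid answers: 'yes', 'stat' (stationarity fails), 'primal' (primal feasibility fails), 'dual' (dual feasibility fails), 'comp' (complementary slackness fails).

Gradient of f: grad f(x) = Q x + c = (-4, -2)
Constraint values g_i(x) = a_i^T x - b_i:
  g_1((0, 3)) = 0
  g_2((0, 3)) = -3
Stationarity residual: grad f(x) + sum_i lambda_i a_i = (0, 0)
  -> stationarity OK
Primal feasibility (all g_i <= 0): OK
Dual feasibility (all lambda_i >= 0): OK
Complementary slackness (lambda_i * g_i(x) = 0 for all i): OK

Verdict: yes, KKT holds.

yes


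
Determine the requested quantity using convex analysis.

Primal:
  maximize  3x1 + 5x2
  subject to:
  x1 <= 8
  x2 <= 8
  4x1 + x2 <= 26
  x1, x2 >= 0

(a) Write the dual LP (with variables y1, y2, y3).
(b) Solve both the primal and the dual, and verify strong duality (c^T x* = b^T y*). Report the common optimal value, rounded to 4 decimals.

The standard primal-dual pair for 'max c^T x s.t. A x <= b, x >= 0' is:
  Dual:  min b^T y  s.t.  A^T y >= c,  y >= 0.

So the dual LP is:
  minimize  8y1 + 8y2 + 26y3
  subject to:
    y1 + 4y3 >= 3
    y2 + y3 >= 5
    y1, y2, y3 >= 0

Solving the primal: x* = (4.5, 8).
  primal value c^T x* = 53.5.
Solving the dual: y* = (0, 4.25, 0.75).
  dual value b^T y* = 53.5.
Strong duality: c^T x* = b^T y*. Confirmed.

53.5


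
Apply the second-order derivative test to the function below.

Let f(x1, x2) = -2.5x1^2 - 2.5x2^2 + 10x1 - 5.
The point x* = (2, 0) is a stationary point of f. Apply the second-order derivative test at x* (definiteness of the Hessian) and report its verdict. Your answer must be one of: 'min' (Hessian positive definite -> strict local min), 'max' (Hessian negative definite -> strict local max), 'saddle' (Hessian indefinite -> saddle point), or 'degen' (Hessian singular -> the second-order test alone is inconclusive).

Compute the Hessian H = grad^2 f:
  H = [[-5, 0], [0, -5]]
Verify stationarity: grad f(x*) = H x* + g = (0, 0).
Eigenvalues of H: -5, -5.
Both eigenvalues < 0, so H is negative definite -> x* is a strict local max.

max


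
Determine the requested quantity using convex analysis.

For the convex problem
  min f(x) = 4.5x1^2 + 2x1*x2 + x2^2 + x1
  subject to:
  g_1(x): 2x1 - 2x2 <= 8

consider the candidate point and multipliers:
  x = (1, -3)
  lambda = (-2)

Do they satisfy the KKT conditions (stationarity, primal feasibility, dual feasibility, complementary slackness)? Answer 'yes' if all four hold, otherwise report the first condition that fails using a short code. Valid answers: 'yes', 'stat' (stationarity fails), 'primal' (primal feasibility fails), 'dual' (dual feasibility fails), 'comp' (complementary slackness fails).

Gradient of f: grad f(x) = Q x + c = (4, -4)
Constraint values g_i(x) = a_i^T x - b_i:
  g_1((1, -3)) = 0
Stationarity residual: grad f(x) + sum_i lambda_i a_i = (0, 0)
  -> stationarity OK
Primal feasibility (all g_i <= 0): OK
Dual feasibility (all lambda_i >= 0): FAILS
Complementary slackness (lambda_i * g_i(x) = 0 for all i): OK

Verdict: the first failing condition is dual_feasibility -> dual.

dual


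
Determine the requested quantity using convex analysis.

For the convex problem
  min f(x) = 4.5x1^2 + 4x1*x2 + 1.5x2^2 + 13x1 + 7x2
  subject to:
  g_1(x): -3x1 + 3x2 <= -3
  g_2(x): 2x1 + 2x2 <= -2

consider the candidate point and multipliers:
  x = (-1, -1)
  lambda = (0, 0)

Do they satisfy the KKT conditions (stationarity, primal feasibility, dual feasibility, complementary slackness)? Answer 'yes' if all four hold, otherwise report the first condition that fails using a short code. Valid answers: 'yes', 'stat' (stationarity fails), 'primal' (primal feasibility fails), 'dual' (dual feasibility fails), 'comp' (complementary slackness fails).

Gradient of f: grad f(x) = Q x + c = (0, 0)
Constraint values g_i(x) = a_i^T x - b_i:
  g_1((-1, -1)) = 3
  g_2((-1, -1)) = -2
Stationarity residual: grad f(x) + sum_i lambda_i a_i = (0, 0)
  -> stationarity OK
Primal feasibility (all g_i <= 0): FAILS
Dual feasibility (all lambda_i >= 0): OK
Complementary slackness (lambda_i * g_i(x) = 0 for all i): OK

Verdict: the first failing condition is primal_feasibility -> primal.

primal


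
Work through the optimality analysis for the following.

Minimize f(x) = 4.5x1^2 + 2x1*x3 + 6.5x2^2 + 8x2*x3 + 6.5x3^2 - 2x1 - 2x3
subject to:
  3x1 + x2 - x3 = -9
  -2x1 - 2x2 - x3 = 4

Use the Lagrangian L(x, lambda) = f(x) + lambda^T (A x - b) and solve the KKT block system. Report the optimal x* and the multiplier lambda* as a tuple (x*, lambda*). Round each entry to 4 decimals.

Form the Lagrangian:
  L(x, lambda) = (1/2) x^T Q x + c^T x + lambda^T (A x - b)
Stationarity (grad_x L = 0): Q x + c + A^T lambda = 0.
Primal feasibility: A x = b.

This gives the KKT block system:
  [ Q   A^T ] [ x     ]   [-c ]
  [ A    0  ] [ lambda ] = [ b ]

Solving the linear system:
  x*      = (-1.8684, -1.2193, 2.1754)
  lambda* = (8.0088, 4.7807)
  f(x*)   = 26.1711

x* = (-1.8684, -1.2193, 2.1754), lambda* = (8.0088, 4.7807)


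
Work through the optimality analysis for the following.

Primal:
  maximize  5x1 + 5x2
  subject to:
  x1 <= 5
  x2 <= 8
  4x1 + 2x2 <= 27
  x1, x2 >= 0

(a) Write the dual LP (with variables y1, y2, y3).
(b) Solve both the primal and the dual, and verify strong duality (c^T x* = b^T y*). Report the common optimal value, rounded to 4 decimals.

The standard primal-dual pair for 'max c^T x s.t. A x <= b, x >= 0' is:
  Dual:  min b^T y  s.t.  A^T y >= c,  y >= 0.

So the dual LP is:
  minimize  5y1 + 8y2 + 27y3
  subject to:
    y1 + 4y3 >= 5
    y2 + 2y3 >= 5
    y1, y2, y3 >= 0

Solving the primal: x* = (2.75, 8).
  primal value c^T x* = 53.75.
Solving the dual: y* = (0, 2.5, 1.25).
  dual value b^T y* = 53.75.
Strong duality: c^T x* = b^T y*. Confirmed.

53.75


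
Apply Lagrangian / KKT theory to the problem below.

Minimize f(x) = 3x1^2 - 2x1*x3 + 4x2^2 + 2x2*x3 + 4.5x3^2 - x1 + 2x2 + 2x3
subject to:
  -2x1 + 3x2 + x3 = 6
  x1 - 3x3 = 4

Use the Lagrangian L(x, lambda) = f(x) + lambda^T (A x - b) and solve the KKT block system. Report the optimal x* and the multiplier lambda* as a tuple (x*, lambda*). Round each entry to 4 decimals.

Form the Lagrangian:
  L(x, lambda) = (1/2) x^T Q x + c^T x + lambda^T (A x - b)
Stationarity (grad_x L = 0): Q x + c + A^T lambda = 0.
Primal feasibility: A x = b.

This gives the KKT block system:
  [ Q   A^T ] [ x     ]   [-c ]
  [ A    0  ] [ lambda ] = [ b ]

Solving the linear system:
  x*      = (-1.178, 1.79, -1.726)
  lambda* = (-4.2893, -3.9624)
  f(x*)   = 21.4458

x* = (-1.178, 1.79, -1.726), lambda* = (-4.2893, -3.9624)


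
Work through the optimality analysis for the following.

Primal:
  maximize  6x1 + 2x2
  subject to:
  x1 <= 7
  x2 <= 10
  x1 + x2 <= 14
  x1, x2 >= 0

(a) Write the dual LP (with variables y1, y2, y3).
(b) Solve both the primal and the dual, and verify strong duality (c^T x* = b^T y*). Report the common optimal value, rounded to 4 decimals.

The standard primal-dual pair for 'max c^T x s.t. A x <= b, x >= 0' is:
  Dual:  min b^T y  s.t.  A^T y >= c,  y >= 0.

So the dual LP is:
  minimize  7y1 + 10y2 + 14y3
  subject to:
    y1 + y3 >= 6
    y2 + y3 >= 2
    y1, y2, y3 >= 0

Solving the primal: x* = (7, 7).
  primal value c^T x* = 56.
Solving the dual: y* = (4, 0, 2).
  dual value b^T y* = 56.
Strong duality: c^T x* = b^T y*. Confirmed.

56


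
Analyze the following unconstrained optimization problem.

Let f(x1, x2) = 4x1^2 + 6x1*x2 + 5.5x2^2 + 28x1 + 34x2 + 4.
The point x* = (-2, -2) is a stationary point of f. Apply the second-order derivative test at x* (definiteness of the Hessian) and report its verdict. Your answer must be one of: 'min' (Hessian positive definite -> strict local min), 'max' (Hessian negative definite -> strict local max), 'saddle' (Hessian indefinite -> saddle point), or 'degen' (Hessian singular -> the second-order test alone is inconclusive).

Compute the Hessian H = grad^2 f:
  H = [[8, 6], [6, 11]]
Verify stationarity: grad f(x*) = H x* + g = (0, 0).
Eigenvalues of H: 3.3153, 15.6847.
Both eigenvalues > 0, so H is positive definite -> x* is a strict local min.

min


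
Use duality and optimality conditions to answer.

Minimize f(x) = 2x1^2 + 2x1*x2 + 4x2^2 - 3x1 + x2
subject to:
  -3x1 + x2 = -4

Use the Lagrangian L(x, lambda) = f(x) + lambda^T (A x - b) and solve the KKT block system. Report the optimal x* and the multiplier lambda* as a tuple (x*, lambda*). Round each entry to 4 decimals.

Form the Lagrangian:
  L(x, lambda) = (1/2) x^T Q x + c^T x + lambda^T (A x - b)
Stationarity (grad_x L = 0): Q x + c + A^T lambda = 0.
Primal feasibility: A x = b.

This gives the KKT block system:
  [ Q   A^T ] [ x     ]   [-c ]
  [ A    0  ] [ lambda ] = [ b ]

Solving the linear system:
  x*      = (1.1818, -0.4545)
  lambda* = (0.2727)
  f(x*)   = -1.4545

x* = (1.1818, -0.4545), lambda* = (0.2727)


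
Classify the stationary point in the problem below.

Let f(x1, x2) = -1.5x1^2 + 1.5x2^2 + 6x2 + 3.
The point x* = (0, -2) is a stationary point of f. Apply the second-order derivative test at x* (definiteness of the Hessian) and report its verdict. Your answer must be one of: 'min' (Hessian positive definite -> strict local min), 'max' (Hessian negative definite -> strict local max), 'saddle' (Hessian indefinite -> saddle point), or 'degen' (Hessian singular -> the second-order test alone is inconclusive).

Compute the Hessian H = grad^2 f:
  H = [[-3, 0], [0, 3]]
Verify stationarity: grad f(x*) = H x* + g = (0, 0).
Eigenvalues of H: -3, 3.
Eigenvalues have mixed signs, so H is indefinite -> x* is a saddle point.

saddle


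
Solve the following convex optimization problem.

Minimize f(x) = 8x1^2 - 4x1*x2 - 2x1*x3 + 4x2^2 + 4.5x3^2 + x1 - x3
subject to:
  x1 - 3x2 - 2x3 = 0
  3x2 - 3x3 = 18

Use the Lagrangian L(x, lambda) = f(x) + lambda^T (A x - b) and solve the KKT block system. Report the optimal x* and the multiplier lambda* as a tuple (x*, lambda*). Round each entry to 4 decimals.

Form the Lagrangian:
  L(x, lambda) = (1/2) x^T Q x + c^T x + lambda^T (A x - b)
Stationarity (grad_x L = 0): Q x + c + A^T lambda = 0.
Primal feasibility: A x = b.

This gives the KKT block system:
  [ Q   A^T ] [ x     ]   [-c ]
  [ A    0  ] [ lambda ] = [ b ]

Solving the linear system:
  x*      = (0.2969, 2.4594, -3.5406)
  lambda* = (-2.9944, -9.1569)
  f(x*)   = 84.3305

x* = (0.2969, 2.4594, -3.5406), lambda* = (-2.9944, -9.1569)


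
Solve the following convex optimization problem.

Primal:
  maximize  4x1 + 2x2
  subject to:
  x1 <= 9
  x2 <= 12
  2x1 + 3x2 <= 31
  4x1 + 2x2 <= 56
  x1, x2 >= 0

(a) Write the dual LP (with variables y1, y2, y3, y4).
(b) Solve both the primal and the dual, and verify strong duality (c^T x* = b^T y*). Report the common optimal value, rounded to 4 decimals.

The standard primal-dual pair for 'max c^T x s.t. A x <= b, x >= 0' is:
  Dual:  min b^T y  s.t.  A^T y >= c,  y >= 0.

So the dual LP is:
  minimize  9y1 + 12y2 + 31y3 + 56y4
  subject to:
    y1 + 2y3 + 4y4 >= 4
    y2 + 3y3 + 2y4 >= 2
    y1, y2, y3, y4 >= 0

Solving the primal: x* = (9, 4.3333).
  primal value c^T x* = 44.6667.
Solving the dual: y* = (2.6667, 0, 0.6667, 0).
  dual value b^T y* = 44.6667.
Strong duality: c^T x* = b^T y*. Confirmed.

44.6667


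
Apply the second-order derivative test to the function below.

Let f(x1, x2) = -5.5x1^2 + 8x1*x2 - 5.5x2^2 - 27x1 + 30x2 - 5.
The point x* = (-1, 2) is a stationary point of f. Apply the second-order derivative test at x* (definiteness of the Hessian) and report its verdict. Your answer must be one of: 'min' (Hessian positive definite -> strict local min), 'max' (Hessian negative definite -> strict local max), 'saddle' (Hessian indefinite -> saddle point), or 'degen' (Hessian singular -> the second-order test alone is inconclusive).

Compute the Hessian H = grad^2 f:
  H = [[-11, 8], [8, -11]]
Verify stationarity: grad f(x*) = H x* + g = (0, 0).
Eigenvalues of H: -19, -3.
Both eigenvalues < 0, so H is negative definite -> x* is a strict local max.

max


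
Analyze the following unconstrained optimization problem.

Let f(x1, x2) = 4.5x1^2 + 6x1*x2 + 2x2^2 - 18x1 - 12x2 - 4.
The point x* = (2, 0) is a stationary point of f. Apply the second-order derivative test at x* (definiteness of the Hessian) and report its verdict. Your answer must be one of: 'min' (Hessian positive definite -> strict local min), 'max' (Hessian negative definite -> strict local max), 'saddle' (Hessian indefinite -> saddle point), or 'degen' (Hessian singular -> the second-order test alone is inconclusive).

Compute the Hessian H = grad^2 f:
  H = [[9, 6], [6, 4]]
Verify stationarity: grad f(x*) = H x* + g = (0, 0).
Eigenvalues of H: 0, 13.
H has a zero eigenvalue (singular; positive semidefinite but not definite), so H is neither positive definite, negative definite, nor indefinite. The second-order test alone is inconclusive -> degen.
(Indeed, f is constant along the null direction of H through x*, so x* is not a strict local extremum.)

degen


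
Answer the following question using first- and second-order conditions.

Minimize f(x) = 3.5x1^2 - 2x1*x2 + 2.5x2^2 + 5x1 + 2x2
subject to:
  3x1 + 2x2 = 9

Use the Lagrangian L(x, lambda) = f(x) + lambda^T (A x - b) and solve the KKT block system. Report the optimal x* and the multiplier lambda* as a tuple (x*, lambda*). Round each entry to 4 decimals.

Form the Lagrangian:
  L(x, lambda) = (1/2) x^T Q x + c^T x + lambda^T (A x - b)
Stationarity (grad_x L = 0): Q x + c + A^T lambda = 0.
Primal feasibility: A x = b.

This gives the KKT block system:
  [ Q   A^T ] [ x     ]   [-c ]
  [ A    0  ] [ lambda ] = [ b ]

Solving the linear system:
  x*      = (1.6804, 1.9794)
  lambda* = (-4.268)
  f(x*)   = 25.3866

x* = (1.6804, 1.9794), lambda* = (-4.268)


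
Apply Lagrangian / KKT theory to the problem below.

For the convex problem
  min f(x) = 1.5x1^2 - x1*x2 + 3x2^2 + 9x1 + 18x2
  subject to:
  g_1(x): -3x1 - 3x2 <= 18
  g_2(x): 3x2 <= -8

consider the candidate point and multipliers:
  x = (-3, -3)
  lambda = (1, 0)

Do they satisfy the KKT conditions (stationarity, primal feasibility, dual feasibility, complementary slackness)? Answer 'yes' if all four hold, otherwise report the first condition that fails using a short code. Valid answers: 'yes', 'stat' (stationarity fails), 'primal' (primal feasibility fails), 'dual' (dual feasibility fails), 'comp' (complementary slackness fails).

Gradient of f: grad f(x) = Q x + c = (3, 3)
Constraint values g_i(x) = a_i^T x - b_i:
  g_1((-3, -3)) = 0
  g_2((-3, -3)) = -1
Stationarity residual: grad f(x) + sum_i lambda_i a_i = (0, 0)
  -> stationarity OK
Primal feasibility (all g_i <= 0): OK
Dual feasibility (all lambda_i >= 0): OK
Complementary slackness (lambda_i * g_i(x) = 0 for all i): OK

Verdict: yes, KKT holds.

yes


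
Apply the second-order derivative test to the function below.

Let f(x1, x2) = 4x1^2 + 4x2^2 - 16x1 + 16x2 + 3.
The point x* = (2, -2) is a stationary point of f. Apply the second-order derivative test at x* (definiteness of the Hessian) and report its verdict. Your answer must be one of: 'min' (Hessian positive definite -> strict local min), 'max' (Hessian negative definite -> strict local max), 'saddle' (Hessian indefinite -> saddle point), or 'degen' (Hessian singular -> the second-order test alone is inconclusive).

Compute the Hessian H = grad^2 f:
  H = [[8, 0], [0, 8]]
Verify stationarity: grad f(x*) = H x* + g = (0, 0).
Eigenvalues of H: 8, 8.
Both eigenvalues > 0, so H is positive definite -> x* is a strict local min.

min


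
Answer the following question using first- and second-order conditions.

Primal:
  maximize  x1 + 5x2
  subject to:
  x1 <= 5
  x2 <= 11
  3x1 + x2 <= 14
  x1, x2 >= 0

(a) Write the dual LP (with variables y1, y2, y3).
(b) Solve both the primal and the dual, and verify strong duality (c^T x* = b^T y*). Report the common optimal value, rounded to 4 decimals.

The standard primal-dual pair for 'max c^T x s.t. A x <= b, x >= 0' is:
  Dual:  min b^T y  s.t.  A^T y >= c,  y >= 0.

So the dual LP is:
  minimize  5y1 + 11y2 + 14y3
  subject to:
    y1 + 3y3 >= 1
    y2 + y3 >= 5
    y1, y2, y3 >= 0

Solving the primal: x* = (1, 11).
  primal value c^T x* = 56.
Solving the dual: y* = (0, 4.6667, 0.3333).
  dual value b^T y* = 56.
Strong duality: c^T x* = b^T y*. Confirmed.

56


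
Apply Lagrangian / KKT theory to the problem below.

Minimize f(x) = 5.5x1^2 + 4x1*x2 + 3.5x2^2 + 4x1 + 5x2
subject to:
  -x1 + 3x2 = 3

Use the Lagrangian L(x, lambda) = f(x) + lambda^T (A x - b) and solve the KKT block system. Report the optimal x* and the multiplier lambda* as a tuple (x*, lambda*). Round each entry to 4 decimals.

Form the Lagrangian:
  L(x, lambda) = (1/2) x^T Q x + c^T x + lambda^T (A x - b)
Stationarity (grad_x L = 0): Q x + c + A^T lambda = 0.
Primal feasibility: A x = b.

This gives the KKT block system:
  [ Q   A^T ] [ x     ]   [-c ]
  [ A    0  ] [ lambda ] = [ b ]

Solving the linear system:
  x*      = (-0.8308, 0.7231)
  lambda* = (-2.2462)
  f(x*)   = 3.5154

x* = (-0.8308, 0.7231), lambda* = (-2.2462)


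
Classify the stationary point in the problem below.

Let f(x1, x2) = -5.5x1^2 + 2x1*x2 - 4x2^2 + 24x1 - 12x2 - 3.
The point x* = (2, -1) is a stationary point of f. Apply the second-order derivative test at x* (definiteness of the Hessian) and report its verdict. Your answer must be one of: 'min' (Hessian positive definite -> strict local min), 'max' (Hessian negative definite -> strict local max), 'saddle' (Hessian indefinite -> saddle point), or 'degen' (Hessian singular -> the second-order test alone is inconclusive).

Compute the Hessian H = grad^2 f:
  H = [[-11, 2], [2, -8]]
Verify stationarity: grad f(x*) = H x* + g = (0, 0).
Eigenvalues of H: -12, -7.
Both eigenvalues < 0, so H is negative definite -> x* is a strict local max.

max


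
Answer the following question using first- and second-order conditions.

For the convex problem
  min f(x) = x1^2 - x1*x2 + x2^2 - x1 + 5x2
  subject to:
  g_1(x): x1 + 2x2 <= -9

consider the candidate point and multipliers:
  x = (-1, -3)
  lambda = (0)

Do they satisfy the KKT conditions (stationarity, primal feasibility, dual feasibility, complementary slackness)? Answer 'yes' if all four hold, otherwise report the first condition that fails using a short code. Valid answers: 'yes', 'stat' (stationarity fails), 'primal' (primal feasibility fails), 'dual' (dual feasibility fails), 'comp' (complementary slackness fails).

Gradient of f: grad f(x) = Q x + c = (0, 0)
Constraint values g_i(x) = a_i^T x - b_i:
  g_1((-1, -3)) = 2
Stationarity residual: grad f(x) + sum_i lambda_i a_i = (0, 0)
  -> stationarity OK
Primal feasibility (all g_i <= 0): FAILS
Dual feasibility (all lambda_i >= 0): OK
Complementary slackness (lambda_i * g_i(x) = 0 for all i): OK

Verdict: the first failing condition is primal_feasibility -> primal.

primal


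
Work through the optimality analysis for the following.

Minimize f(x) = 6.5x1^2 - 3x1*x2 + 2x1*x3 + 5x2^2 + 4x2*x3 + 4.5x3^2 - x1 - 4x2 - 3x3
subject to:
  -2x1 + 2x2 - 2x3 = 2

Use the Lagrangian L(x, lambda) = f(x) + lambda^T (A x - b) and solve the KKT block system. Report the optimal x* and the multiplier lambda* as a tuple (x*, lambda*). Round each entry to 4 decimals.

Form the Lagrangian:
  L(x, lambda) = (1/2) x^T Q x + c^T x + lambda^T (A x - b)
Stationarity (grad_x L = 0): Q x + c + A^T lambda = 0.
Primal feasibility: A x = b.

This gives the KKT block system:
  [ Q   A^T ] [ x     ]   [-c ]
  [ A    0  ] [ lambda ] = [ b ]

Solving the linear system:
  x*      = (0.1276, 0.8069, -0.3207)
  lambda* = (-1.2017)
  f(x*)   = 0.0052

x* = (0.1276, 0.8069, -0.3207), lambda* = (-1.2017)


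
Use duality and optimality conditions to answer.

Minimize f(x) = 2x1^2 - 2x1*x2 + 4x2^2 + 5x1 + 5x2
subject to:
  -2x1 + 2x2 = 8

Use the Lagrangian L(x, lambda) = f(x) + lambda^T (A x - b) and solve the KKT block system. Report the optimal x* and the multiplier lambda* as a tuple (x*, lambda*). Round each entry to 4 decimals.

Form the Lagrangian:
  L(x, lambda) = (1/2) x^T Q x + c^T x + lambda^T (A x - b)
Stationarity (grad_x L = 0): Q x + c + A^T lambda = 0.
Primal feasibility: A x = b.

This gives the KKT block system:
  [ Q   A^T ] [ x     ]   [-c ]
  [ A    0  ] [ lambda ] = [ b ]

Solving the linear system:
  x*      = (-4.25, -0.25)
  lambda* = (-5.75)
  f(x*)   = 11.75

x* = (-4.25, -0.25), lambda* = (-5.75)


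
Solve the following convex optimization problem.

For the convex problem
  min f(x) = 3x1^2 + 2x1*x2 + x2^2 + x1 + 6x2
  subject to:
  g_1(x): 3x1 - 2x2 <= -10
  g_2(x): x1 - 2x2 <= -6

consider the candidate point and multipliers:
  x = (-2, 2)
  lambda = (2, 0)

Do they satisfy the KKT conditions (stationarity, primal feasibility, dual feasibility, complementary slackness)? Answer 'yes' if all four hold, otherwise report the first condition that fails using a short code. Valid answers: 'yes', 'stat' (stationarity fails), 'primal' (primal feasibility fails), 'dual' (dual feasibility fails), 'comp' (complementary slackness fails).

Gradient of f: grad f(x) = Q x + c = (-7, 6)
Constraint values g_i(x) = a_i^T x - b_i:
  g_1((-2, 2)) = 0
  g_2((-2, 2)) = 0
Stationarity residual: grad f(x) + sum_i lambda_i a_i = (-1, 2)
  -> stationarity FAILS
Primal feasibility (all g_i <= 0): OK
Dual feasibility (all lambda_i >= 0): OK
Complementary slackness (lambda_i * g_i(x) = 0 for all i): OK

Verdict: the first failing condition is stationarity -> stat.

stat


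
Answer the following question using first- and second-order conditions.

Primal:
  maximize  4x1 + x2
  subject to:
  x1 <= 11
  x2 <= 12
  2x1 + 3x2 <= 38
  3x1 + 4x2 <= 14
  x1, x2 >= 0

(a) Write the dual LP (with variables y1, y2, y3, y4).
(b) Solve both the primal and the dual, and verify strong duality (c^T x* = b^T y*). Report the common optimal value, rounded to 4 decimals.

The standard primal-dual pair for 'max c^T x s.t. A x <= b, x >= 0' is:
  Dual:  min b^T y  s.t.  A^T y >= c,  y >= 0.

So the dual LP is:
  minimize  11y1 + 12y2 + 38y3 + 14y4
  subject to:
    y1 + 2y3 + 3y4 >= 4
    y2 + 3y3 + 4y4 >= 1
    y1, y2, y3, y4 >= 0

Solving the primal: x* = (4.6667, 0).
  primal value c^T x* = 18.6667.
Solving the dual: y* = (0, 0, 0, 1.3333).
  dual value b^T y* = 18.6667.
Strong duality: c^T x* = b^T y*. Confirmed.

18.6667


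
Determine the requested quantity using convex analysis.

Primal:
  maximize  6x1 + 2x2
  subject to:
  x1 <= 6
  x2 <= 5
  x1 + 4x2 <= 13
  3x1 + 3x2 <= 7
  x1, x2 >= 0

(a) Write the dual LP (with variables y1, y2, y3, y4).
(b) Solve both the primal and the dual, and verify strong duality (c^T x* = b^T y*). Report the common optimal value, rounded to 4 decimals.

The standard primal-dual pair for 'max c^T x s.t. A x <= b, x >= 0' is:
  Dual:  min b^T y  s.t.  A^T y >= c,  y >= 0.

So the dual LP is:
  minimize  6y1 + 5y2 + 13y3 + 7y4
  subject to:
    y1 + y3 + 3y4 >= 6
    y2 + 4y3 + 3y4 >= 2
    y1, y2, y3, y4 >= 0

Solving the primal: x* = (2.3333, 0).
  primal value c^T x* = 14.
Solving the dual: y* = (0, 0, 0, 2).
  dual value b^T y* = 14.
Strong duality: c^T x* = b^T y*. Confirmed.

14


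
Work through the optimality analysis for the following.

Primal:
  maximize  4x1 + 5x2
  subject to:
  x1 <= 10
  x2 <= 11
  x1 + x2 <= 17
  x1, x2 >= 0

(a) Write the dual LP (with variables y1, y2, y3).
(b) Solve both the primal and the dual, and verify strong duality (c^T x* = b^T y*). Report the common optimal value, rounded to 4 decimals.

The standard primal-dual pair for 'max c^T x s.t. A x <= b, x >= 0' is:
  Dual:  min b^T y  s.t.  A^T y >= c,  y >= 0.

So the dual LP is:
  minimize  10y1 + 11y2 + 17y3
  subject to:
    y1 + y3 >= 4
    y2 + y3 >= 5
    y1, y2, y3 >= 0

Solving the primal: x* = (6, 11).
  primal value c^T x* = 79.
Solving the dual: y* = (0, 1, 4).
  dual value b^T y* = 79.
Strong duality: c^T x* = b^T y*. Confirmed.

79


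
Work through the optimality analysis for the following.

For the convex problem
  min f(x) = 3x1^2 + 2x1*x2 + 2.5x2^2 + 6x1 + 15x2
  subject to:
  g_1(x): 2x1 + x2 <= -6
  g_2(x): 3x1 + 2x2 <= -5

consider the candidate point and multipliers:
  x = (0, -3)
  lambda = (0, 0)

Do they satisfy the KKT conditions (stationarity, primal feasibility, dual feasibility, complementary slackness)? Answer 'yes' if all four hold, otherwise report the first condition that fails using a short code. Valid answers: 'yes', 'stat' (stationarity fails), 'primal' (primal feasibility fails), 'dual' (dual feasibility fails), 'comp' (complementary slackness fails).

Gradient of f: grad f(x) = Q x + c = (0, 0)
Constraint values g_i(x) = a_i^T x - b_i:
  g_1((0, -3)) = 3
  g_2((0, -3)) = -1
Stationarity residual: grad f(x) + sum_i lambda_i a_i = (0, 0)
  -> stationarity OK
Primal feasibility (all g_i <= 0): FAILS
Dual feasibility (all lambda_i >= 0): OK
Complementary slackness (lambda_i * g_i(x) = 0 for all i): OK

Verdict: the first failing condition is primal_feasibility -> primal.

primal


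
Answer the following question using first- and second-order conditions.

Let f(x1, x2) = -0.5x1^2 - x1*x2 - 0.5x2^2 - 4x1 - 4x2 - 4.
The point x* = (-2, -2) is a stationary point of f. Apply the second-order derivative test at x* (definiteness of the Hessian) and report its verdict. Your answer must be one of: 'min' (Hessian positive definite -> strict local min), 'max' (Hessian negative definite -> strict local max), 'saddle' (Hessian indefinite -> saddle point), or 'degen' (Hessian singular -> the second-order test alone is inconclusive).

Compute the Hessian H = grad^2 f:
  H = [[-1, -1], [-1, -1]]
Verify stationarity: grad f(x*) = H x* + g = (0, 0).
Eigenvalues of H: -2, 0.
H has a zero eigenvalue (singular; negative semidefinite but not definite), so H is neither positive definite, negative definite, nor indefinite. The second-order test alone is inconclusive -> degen.
(Indeed, f is constant along the null direction of H through x*, so x* is not a strict local extremum.)

degen


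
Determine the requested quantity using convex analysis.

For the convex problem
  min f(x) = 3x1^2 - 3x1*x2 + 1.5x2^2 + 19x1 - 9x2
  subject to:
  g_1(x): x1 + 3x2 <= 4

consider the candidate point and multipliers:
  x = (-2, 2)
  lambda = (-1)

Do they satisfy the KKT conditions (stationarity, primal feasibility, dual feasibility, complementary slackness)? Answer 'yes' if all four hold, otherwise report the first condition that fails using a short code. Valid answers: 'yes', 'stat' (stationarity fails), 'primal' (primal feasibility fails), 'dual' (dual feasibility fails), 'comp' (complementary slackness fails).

Gradient of f: grad f(x) = Q x + c = (1, 3)
Constraint values g_i(x) = a_i^T x - b_i:
  g_1((-2, 2)) = 0
Stationarity residual: grad f(x) + sum_i lambda_i a_i = (0, 0)
  -> stationarity OK
Primal feasibility (all g_i <= 0): OK
Dual feasibility (all lambda_i >= 0): FAILS
Complementary slackness (lambda_i * g_i(x) = 0 for all i): OK

Verdict: the first failing condition is dual_feasibility -> dual.

dual


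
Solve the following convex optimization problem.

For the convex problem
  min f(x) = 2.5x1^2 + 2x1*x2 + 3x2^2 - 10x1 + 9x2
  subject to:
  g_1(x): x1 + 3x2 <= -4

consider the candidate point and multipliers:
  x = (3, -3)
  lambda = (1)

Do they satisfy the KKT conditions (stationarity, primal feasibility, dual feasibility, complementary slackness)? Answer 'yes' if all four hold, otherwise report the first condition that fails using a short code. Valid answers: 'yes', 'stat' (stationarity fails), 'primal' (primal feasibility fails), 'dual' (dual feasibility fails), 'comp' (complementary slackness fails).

Gradient of f: grad f(x) = Q x + c = (-1, -3)
Constraint values g_i(x) = a_i^T x - b_i:
  g_1((3, -3)) = -2
Stationarity residual: grad f(x) + sum_i lambda_i a_i = (0, 0)
  -> stationarity OK
Primal feasibility (all g_i <= 0): OK
Dual feasibility (all lambda_i >= 0): OK
Complementary slackness (lambda_i * g_i(x) = 0 for all i): FAILS

Verdict: the first failing condition is complementary_slackness -> comp.

comp


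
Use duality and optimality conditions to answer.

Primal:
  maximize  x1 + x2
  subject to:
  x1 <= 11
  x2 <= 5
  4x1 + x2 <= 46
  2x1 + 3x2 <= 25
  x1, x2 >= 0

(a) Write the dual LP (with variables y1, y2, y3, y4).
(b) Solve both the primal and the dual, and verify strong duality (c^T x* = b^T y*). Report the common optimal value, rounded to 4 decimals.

The standard primal-dual pair for 'max c^T x s.t. A x <= b, x >= 0' is:
  Dual:  min b^T y  s.t.  A^T y >= c,  y >= 0.

So the dual LP is:
  minimize  11y1 + 5y2 + 46y3 + 25y4
  subject to:
    y1 + 4y3 + 2y4 >= 1
    y2 + y3 + 3y4 >= 1
    y1, y2, y3, y4 >= 0

Solving the primal: x* = (11, 1).
  primal value c^T x* = 12.
Solving the dual: y* = (0.3333, 0, 0, 0.3333).
  dual value b^T y* = 12.
Strong duality: c^T x* = b^T y*. Confirmed.

12


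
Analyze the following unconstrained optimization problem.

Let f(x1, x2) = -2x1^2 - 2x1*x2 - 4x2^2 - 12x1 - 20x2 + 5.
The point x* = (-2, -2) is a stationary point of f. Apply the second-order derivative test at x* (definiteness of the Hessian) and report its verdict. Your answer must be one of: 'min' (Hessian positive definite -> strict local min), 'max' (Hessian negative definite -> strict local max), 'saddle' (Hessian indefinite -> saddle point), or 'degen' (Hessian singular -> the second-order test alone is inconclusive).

Compute the Hessian H = grad^2 f:
  H = [[-4, -2], [-2, -8]]
Verify stationarity: grad f(x*) = H x* + g = (0, 0).
Eigenvalues of H: -8.8284, -3.1716.
Both eigenvalues < 0, so H is negative definite -> x* is a strict local max.

max


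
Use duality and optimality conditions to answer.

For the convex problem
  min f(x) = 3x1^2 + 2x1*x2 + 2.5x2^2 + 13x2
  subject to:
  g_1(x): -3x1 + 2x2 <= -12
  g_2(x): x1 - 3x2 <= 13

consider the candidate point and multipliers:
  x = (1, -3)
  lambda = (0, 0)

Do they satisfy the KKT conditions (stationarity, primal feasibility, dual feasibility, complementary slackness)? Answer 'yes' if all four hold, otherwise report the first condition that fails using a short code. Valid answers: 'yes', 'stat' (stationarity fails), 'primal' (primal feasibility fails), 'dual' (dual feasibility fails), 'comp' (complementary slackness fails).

Gradient of f: grad f(x) = Q x + c = (0, 0)
Constraint values g_i(x) = a_i^T x - b_i:
  g_1((1, -3)) = 3
  g_2((1, -3)) = -3
Stationarity residual: grad f(x) + sum_i lambda_i a_i = (0, 0)
  -> stationarity OK
Primal feasibility (all g_i <= 0): FAILS
Dual feasibility (all lambda_i >= 0): OK
Complementary slackness (lambda_i * g_i(x) = 0 for all i): OK

Verdict: the first failing condition is primal_feasibility -> primal.

primal
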